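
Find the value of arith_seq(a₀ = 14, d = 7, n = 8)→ [14, 21, 28, 35, 42, 49, 56, 63]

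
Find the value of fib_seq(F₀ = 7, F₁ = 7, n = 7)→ F_2 = F_1 + F_0 = 14
F_3 = F_2 + F_1 = 21
F_4 = F_3 + F_2 = 35
...
= [7, 7, 14, 21, 35, 56, 91]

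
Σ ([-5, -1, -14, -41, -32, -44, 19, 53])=-65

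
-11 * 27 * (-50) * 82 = 1217700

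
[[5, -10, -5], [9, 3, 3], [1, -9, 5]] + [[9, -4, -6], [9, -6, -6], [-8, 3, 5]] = [[14, -14, -11], [18, -3, -3], [-7, -6, 10]]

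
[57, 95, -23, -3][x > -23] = [57, 95, -3]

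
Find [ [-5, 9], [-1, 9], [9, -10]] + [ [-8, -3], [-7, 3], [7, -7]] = [[-13, 6], [-8, 12], [16, -17]]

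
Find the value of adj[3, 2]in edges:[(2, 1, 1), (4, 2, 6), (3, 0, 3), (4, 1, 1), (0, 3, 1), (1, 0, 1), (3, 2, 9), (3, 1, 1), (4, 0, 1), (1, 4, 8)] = 9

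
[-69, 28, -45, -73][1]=28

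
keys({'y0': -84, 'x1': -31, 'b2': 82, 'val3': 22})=['y0', 'x1', 'b2', 'val3']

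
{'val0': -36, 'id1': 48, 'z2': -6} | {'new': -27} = {'val0': -36, 'id1': 48, 'z2': -6, 'new': -27}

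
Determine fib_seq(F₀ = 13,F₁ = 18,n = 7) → F_2 = F_1 + F_0 = 31
F_3 = F_2 + F_1 = 49
F_4 = F_3 + F_2 = 80
...
= [13, 18, 31, 49, 80, 129, 209]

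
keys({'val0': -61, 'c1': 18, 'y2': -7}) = ['val0', 'c1', 'y2']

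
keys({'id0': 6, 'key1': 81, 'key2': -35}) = ['id0', 'key1', 'key2']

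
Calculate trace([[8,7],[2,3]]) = diagonal: 8 + 3
= 11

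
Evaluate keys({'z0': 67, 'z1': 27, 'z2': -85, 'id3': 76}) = ['z0', 'z1', 'z2', 'id3']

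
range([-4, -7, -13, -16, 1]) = 17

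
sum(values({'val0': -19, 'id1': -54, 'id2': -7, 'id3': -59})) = (-19) + (-54) + (-7) + (-59)
= -139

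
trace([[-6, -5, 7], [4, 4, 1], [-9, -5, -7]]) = diagonal: (-6) + 4 + (-7)
= -9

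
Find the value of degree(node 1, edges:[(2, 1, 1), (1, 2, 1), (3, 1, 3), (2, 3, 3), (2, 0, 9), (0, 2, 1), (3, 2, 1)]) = 3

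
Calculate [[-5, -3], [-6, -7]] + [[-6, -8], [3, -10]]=[[-11, -11], [-3, -17]]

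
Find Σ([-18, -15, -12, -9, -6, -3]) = (-18) + (-15) + (-12) + (-9) + (-6) + (-3)
= -63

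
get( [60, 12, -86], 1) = 12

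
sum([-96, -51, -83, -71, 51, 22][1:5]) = slice → [-51, -83, -71, 51]
(-51) + (-83) + (-71) + 51
= -154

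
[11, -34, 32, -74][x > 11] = [32]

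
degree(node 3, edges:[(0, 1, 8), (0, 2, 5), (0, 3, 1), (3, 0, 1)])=incident: (0,3), (3,0)
= 2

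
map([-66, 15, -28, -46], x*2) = [-132, 30, -56, -92]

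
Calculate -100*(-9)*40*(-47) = -1692000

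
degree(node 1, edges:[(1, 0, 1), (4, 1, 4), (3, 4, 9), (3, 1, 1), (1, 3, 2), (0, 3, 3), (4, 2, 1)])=incident: (1,0), (4,1), (3,1), (1,3)
= 4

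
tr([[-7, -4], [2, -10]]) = -17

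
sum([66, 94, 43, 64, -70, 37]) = 234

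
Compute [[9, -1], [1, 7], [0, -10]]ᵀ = [[9, 1, 0], [-1, 7, -10]]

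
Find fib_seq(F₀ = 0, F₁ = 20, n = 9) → [0, 20, 20, 40, 60, 100, 160, 260, 420]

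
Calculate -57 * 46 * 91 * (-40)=9544080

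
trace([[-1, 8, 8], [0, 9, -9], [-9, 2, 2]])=diagonal: (-1) + 9 + 2
= 10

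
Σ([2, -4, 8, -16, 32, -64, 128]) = 2 + -4 + 8 + -16 + 32 + -64 + 128
= 86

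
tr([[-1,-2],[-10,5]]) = 4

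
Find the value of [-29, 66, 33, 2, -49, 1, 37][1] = 66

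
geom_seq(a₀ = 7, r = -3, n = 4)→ [7, -21, 63, -189]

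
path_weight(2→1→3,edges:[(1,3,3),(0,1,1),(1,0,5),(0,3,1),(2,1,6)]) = 9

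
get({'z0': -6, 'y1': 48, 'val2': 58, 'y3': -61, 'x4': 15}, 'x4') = 15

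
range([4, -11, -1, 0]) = 15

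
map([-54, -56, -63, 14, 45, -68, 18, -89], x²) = (-54)²=2916, (-56)²=3136, (-63)²=3969, (14)²=196, (45)²=2025, (-68)²=4624, (18)²=324, (-89)²=7921
= [2916, 3136, 3969, 196, 2025, 4624, 324, 7921]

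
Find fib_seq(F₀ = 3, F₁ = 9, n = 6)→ F_2 = F_1 + F_0 = 12
F_3 = F_2 + F_1 = 21
F_4 = F_3 + F_2 = 33
...
= [3, 9, 12, 21, 33, 54]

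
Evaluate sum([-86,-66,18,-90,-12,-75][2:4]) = -72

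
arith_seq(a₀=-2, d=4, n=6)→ a_0 = -2 + 0*4 = -2
a_1 = -2 + 1*4 = 2
a_2 = -2 + 2*4 = 6
...
= [-2, 2, 6, 10, 14, 18]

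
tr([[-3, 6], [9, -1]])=diagonal: (-3) + (-1)
= -4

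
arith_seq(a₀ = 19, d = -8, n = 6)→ a_0 = 19 + 0*-8 = 19
a_1 = 19 + 1*-8 = 11
a_2 = 19 + 2*-8 = 3
...
= [19, 11, 3, -5, -13, -21]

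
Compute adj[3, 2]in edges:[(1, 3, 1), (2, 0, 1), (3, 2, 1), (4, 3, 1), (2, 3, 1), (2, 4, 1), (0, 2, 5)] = 1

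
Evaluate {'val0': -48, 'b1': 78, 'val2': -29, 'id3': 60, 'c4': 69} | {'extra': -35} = {'val0': -48, 'b1': 78, 'val2': -29, 'id3': 60, 'c4': 69, 'extra': -35}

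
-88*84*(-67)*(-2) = -990528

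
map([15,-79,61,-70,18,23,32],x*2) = 15*2=30, -79*2=-158, 61*2=122, -70*2=-140, 18*2=36, 23*2=46, 32*2=64
= [30, -158, 122, -140, 36, 46, 64]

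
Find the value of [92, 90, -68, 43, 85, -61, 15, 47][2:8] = [-68, 43, 85, -61, 15, 47]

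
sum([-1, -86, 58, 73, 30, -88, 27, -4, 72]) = (-1) + (-86) + 58 + 73 + 30 + (-88) + 27 + (-4) + 72
= 81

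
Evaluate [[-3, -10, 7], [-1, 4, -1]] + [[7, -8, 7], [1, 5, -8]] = [[4, -18, 14], [0, 9, -9]]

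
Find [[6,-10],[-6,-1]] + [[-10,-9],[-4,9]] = [[-4, -19], [-10, 8]]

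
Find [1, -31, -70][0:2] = [1, -31]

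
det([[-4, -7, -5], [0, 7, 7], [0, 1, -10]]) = (1)*(-4)*det([[7, 7], [1, -10]]) + (-1)*(-7)*det([[0, 7], [0, -10]]) + (1)*(-5)*det([[0, 7], [0, 1]])
= 308 + 0 + 0
= 308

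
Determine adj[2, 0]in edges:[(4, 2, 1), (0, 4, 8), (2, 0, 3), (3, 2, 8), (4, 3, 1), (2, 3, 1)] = 3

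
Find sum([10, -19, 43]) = 10 + (-19) + 43
= 34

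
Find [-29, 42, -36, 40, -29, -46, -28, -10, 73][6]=-28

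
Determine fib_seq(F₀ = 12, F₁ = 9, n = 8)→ F_2 = F_1 + F_0 = 21
F_3 = F_2 + F_1 = 30
F_4 = F_3 + F_2 = 51
...
= [12, 9, 21, 30, 51, 81, 132, 213]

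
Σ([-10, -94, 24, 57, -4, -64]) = -91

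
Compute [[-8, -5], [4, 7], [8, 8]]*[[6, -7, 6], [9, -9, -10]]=[[-93, 101, 2], [87, -91, -46], [120, -128, -32]]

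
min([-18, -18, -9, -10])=-18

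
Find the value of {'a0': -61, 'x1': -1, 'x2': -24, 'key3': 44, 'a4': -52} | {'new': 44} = {'a0': -61, 'x1': -1, 'x2': -24, 'key3': 44, 'a4': -52, 'new': 44}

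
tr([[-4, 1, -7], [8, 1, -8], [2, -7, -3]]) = diagonal: (-4) + 1 + (-3)
= -6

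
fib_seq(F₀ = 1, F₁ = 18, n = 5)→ [1, 18, 19, 37, 56]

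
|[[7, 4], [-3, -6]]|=(7)*(-6) - (4)*(-3)
= -30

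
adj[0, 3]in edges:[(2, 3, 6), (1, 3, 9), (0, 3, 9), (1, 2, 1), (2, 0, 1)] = 9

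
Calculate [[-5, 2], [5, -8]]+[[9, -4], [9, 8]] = [[4, -2], [14, 0]]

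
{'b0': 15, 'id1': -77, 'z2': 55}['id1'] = -77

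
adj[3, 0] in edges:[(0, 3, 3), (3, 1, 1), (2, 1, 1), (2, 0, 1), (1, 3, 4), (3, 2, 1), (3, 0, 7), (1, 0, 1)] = 7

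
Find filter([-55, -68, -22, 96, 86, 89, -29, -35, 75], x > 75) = keep x where x > 75: -55✗, -68✗, -22✗, 96✓, 86✓, 89✓, -29✗, -35✗, 75✗
= [96, 86, 89]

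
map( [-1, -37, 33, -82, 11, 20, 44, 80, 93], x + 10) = [9, -27, 43, -72, 21, 30, 54, 90, 103]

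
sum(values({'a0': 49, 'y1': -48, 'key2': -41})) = 49 + (-48) + (-41)
= -40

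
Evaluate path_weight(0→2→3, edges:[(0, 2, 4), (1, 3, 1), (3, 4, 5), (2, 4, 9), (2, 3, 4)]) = 8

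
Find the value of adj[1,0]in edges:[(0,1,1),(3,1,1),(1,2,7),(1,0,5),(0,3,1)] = 5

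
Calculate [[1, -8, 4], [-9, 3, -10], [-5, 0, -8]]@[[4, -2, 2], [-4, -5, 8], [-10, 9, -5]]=[[-4, 74, -82], [52, -87, 56], [60, -62, 30]]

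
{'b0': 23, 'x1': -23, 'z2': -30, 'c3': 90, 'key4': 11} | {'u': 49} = {'b0': 23, 'x1': -23, 'z2': -30, 'c3': 90, 'key4': 11, 'u': 49}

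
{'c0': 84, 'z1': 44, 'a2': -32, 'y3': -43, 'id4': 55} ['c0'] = 84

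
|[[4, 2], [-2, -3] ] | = (4)*(-3) - (2)*(-2)
= -8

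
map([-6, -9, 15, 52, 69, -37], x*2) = [-12, -18, 30, 104, 138, -74]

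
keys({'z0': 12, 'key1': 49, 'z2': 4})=['z0', 'key1', 'z2']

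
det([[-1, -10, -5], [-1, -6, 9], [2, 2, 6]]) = (1)*(-1)*det([[-6, 9], [2, 6]]) + (-1)*(-10)*det([[-1, 9], [2, 6]]) + (1)*(-5)*det([[-1, -6], [2, 2]])
= 54 + -240 + -50
= -236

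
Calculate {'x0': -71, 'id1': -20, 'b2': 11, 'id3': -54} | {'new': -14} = {'x0': -71, 'id1': -20, 'b2': 11, 'id3': -54, 'new': -14}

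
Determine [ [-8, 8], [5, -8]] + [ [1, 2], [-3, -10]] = [[-7, 10], [2, -18]]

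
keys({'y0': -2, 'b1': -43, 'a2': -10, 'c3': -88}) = ['y0', 'b1', 'a2', 'c3']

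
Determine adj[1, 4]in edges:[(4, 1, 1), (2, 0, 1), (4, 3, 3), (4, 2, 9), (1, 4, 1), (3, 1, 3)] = 1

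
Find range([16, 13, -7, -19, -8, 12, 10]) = 35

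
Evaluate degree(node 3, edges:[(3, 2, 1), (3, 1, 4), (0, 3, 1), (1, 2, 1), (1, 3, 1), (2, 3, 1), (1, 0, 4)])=incident: (3,2), (3,1), (0,3), (1,3), (2,3)
= 5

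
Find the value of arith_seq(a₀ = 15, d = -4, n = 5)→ a_0 = 15 + 0*-4 = 15
a_1 = 15 + 1*-4 = 11
a_2 = 15 + 2*-4 = 7
...
= [15, 11, 7, 3, -1]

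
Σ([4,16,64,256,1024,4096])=5460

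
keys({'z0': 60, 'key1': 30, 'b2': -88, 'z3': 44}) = ['z0', 'key1', 'b2', 'z3']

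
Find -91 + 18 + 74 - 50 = -49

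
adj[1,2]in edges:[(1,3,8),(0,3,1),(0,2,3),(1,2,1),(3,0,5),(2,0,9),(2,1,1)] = 1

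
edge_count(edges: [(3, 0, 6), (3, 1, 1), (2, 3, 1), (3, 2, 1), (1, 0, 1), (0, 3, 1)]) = 6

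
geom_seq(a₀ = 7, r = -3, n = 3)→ [7, -21, 63]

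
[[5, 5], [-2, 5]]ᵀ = [[5, -2], [5, 5]]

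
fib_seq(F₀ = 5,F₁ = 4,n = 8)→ F_2 = F_1 + F_0 = 9
F_3 = F_2 + F_1 = 13
F_4 = F_3 + F_2 = 22
...
= [5, 4, 9, 13, 22, 35, 57, 92]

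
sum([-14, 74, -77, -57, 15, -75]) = (-14) + 74 + (-77) + (-57) + 15 + (-75)
= -134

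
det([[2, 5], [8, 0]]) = (2)*(0) - (5)*(8)
= -40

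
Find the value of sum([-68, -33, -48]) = (-68) + (-33) + (-48)
= -149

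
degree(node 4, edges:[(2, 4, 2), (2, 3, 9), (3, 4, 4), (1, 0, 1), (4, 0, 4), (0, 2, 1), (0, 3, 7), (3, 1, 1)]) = 3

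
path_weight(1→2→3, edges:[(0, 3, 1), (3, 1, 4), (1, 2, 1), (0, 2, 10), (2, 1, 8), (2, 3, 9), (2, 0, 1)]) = 10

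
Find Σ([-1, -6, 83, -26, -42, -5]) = 3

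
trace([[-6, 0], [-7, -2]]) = -8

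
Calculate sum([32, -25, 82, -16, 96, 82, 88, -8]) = 32 + (-25) + 82 + (-16) + 96 + 82 + 88 + (-8)
= 331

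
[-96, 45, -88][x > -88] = [45]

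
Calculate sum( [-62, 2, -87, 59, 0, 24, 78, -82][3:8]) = slice → [59, 0, 24, 78, -82]
59 + 0 + 24 + 78 + (-82)
= 79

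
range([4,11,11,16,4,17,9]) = 13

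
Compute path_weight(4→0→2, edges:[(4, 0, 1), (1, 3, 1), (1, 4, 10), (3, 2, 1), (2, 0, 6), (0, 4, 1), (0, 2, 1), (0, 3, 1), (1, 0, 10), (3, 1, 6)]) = 2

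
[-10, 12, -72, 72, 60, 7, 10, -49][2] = -72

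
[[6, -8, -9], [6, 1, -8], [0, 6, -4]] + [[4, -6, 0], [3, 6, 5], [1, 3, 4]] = [[10, -14, -9], [9, 7, -3], [1, 9, 0]]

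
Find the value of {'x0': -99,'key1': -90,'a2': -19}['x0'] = -99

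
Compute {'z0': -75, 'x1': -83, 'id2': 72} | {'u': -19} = {'z0': -75, 'x1': -83, 'id2': 72, 'u': -19}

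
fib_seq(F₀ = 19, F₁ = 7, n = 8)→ F_2 = F_1 + F_0 = 26
F_3 = F_2 + F_1 = 33
F_4 = F_3 + F_2 = 59
...
= [19, 7, 26, 33, 59, 92, 151, 243]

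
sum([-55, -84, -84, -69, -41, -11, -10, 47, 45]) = -262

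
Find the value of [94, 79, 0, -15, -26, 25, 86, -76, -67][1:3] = [79, 0]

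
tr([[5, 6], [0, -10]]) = diagonal: 5 + (-10)
= -5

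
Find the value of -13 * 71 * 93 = -85839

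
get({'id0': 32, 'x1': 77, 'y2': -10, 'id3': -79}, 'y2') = -10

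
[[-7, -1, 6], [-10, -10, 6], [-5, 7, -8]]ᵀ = [[-7, -10, -5], [-1, -10, 7], [6, 6, -8]]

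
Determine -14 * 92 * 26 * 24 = -803712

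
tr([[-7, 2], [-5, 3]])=-4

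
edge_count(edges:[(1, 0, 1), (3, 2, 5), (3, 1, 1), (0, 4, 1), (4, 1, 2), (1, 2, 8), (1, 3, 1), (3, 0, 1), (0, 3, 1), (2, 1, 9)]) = 10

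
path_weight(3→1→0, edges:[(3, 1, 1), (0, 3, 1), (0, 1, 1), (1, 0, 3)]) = 4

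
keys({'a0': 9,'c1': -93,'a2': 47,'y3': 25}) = ['a0', 'c1', 'a2', 'y3']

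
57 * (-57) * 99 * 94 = -30235194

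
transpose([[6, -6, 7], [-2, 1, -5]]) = [[6, -2], [-6, 1], [7, -5]]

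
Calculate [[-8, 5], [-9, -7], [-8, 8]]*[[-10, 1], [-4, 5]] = C[0][0] = (-8)*(-10) + (5)*(-4) = 60
C[0][1] = (-8)*(1) + (5)*(5) = 17
C[1][0] = (-9)*(-10) + (-7)*(-4) = 118
C[1][1] = (-9)*(1) + (-7)*(5) = -44
C[2][0] = (-8)*(-10) + (8)*(-4) = 48
C[2][1] = (-8)*(1) + (8)*(5) = 32
= [[60, 17], [118, -44], [48, 32]]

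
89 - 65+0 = 24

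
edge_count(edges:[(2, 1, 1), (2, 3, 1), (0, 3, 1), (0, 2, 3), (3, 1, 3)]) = 5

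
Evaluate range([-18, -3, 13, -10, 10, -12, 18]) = 36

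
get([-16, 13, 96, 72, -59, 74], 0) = -16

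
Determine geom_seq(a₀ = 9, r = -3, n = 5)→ [9, -27, 81, -243, 729]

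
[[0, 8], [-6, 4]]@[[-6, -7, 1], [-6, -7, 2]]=C[0][0] = (0)*(-6) + (8)*(-6) = -48
C[0][1] = (0)*(-7) + (8)*(-7) = -56
C[0][2] = (0)*(1) + (8)*(2) = 16
C[1][0] = (-6)*(-6) + (4)*(-6) = 12
C[1][1] = (-6)*(-7) + (4)*(-7) = 14
C[1][2] = (-6)*(1) + (4)*(2) = 2
= [[-48, -56, 16], [12, 14, 2]]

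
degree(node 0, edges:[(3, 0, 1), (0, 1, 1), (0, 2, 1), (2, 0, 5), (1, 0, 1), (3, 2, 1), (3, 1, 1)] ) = incident: (3,0), (0,1), (0,2), (2,0), (1,0)
= 5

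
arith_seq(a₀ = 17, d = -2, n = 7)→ [17, 15, 13, 11, 9, 7, 5]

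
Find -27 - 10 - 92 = -129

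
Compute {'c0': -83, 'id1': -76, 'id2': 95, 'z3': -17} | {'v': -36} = {'c0': -83, 'id1': -76, 'id2': 95, 'z3': -17, 'v': -36}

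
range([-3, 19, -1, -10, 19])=29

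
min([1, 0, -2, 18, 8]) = -2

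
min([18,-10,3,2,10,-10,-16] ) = -16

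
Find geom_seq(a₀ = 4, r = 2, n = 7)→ a_0 = 4*2^0 = 4
a_1 = 4*2^1 = 8
a_2 = 4*2^2 = 16
...
= [4, 8, 16, 32, 64, 128, 256]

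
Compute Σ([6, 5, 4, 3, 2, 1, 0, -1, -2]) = 18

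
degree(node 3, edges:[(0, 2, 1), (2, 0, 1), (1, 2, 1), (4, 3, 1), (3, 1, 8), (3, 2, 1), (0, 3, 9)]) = 4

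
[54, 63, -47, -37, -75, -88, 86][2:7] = [-47, -37, -75, -88, 86]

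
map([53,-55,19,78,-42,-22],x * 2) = [106, -110, 38, 156, -84, -44]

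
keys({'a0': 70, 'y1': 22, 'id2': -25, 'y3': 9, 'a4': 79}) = ['a0', 'y1', 'id2', 'y3', 'a4']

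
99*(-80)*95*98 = -73735200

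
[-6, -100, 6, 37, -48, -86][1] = -100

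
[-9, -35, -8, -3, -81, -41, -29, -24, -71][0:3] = [-9, -35, -8]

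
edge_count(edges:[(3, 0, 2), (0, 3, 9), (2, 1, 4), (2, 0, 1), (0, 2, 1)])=5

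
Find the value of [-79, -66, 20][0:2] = [-79, -66]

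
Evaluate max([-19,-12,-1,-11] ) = -1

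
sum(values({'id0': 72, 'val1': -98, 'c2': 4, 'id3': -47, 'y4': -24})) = 72 + (-98) + 4 + (-47) + (-24)
= -93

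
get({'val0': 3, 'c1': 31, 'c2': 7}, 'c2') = 7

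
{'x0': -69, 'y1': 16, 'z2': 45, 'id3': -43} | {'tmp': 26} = {'x0': -69, 'y1': 16, 'z2': 45, 'id3': -43, 'tmp': 26}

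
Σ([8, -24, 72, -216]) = -160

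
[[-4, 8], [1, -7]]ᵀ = [[-4, 1], [8, -7]]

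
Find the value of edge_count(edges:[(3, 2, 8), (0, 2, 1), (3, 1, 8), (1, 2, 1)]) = 4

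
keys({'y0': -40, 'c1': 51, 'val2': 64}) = ['y0', 'c1', 'val2']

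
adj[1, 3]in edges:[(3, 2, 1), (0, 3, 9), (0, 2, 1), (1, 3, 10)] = 10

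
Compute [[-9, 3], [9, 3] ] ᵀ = [[-9, 9], [3, 3]]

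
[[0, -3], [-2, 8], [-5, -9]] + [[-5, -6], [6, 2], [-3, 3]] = [[-5, -9], [4, 10], [-8, -6]]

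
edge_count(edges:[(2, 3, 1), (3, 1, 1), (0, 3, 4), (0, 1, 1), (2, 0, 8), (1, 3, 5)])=6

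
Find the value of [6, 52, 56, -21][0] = 6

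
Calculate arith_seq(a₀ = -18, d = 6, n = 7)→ a_0 = -18 + 0*6 = -18
a_1 = -18 + 1*6 = -12
a_2 = -18 + 2*6 = -6
...
= [-18, -12, -6, 0, 6, 12, 18]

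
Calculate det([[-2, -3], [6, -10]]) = (-2)*(-10) - (-3)*(6)
= 38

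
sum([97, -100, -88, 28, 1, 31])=-31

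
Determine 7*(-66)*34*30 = -471240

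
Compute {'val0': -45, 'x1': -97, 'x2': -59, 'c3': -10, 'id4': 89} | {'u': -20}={'val0': -45, 'x1': -97, 'x2': -59, 'c3': -10, 'id4': 89, 'u': -20}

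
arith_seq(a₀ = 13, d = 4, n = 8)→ a_0 = 13 + 0*4 = 13
a_1 = 13 + 1*4 = 17
a_2 = 13 + 2*4 = 21
...
= [13, 17, 21, 25, 29, 33, 37, 41]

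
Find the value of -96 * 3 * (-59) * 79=1342368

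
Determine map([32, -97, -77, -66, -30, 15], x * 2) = [64, -194, -154, -132, -60, 30]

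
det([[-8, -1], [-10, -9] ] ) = 62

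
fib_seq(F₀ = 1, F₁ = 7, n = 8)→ [1, 7, 8, 15, 23, 38, 61, 99]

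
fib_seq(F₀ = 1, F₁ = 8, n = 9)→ [1, 8, 9, 17, 26, 43, 69, 112, 181]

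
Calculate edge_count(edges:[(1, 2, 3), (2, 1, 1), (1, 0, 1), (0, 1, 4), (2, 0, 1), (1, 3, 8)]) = 6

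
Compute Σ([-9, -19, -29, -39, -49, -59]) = (-9) + (-19) + (-29) + (-39) + (-49) + (-59)
= -204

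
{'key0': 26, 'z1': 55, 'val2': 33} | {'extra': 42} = {'key0': 26, 'z1': 55, 'val2': 33, 'extra': 42}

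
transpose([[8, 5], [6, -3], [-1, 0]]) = [[8, 6, -1], [5, -3, 0]]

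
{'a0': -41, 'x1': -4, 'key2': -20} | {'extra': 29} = {'a0': -41, 'x1': -4, 'key2': -20, 'extra': 29}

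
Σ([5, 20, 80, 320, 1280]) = 1705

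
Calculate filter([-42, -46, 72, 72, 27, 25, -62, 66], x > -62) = [-42, -46, 72, 72, 27, 25, 66]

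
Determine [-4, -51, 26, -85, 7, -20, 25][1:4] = [-51, 26, -85]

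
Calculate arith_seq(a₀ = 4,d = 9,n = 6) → a_0 = 4 + 0*9 = 4
a_1 = 4 + 1*9 = 13
a_2 = 4 + 2*9 = 22
...
= [4, 13, 22, 31, 40, 49]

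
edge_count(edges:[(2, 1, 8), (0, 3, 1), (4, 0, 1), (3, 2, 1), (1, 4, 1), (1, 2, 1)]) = 6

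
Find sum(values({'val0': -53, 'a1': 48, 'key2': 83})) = (-53) + 48 + 83
= 78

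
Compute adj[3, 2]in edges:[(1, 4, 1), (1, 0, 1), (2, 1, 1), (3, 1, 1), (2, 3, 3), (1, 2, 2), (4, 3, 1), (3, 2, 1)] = 1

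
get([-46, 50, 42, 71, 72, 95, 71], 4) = 72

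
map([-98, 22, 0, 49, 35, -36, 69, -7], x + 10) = -98+10=-88, 22+10=32, 0+10=10, 49+10=59, 35+10=45, -36+10=-26, 69+10=79, -7+10=3
= [-88, 32, 10, 59, 45, -26, 79, 3]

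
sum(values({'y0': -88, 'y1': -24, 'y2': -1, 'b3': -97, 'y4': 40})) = -170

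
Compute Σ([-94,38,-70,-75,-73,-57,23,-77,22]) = -363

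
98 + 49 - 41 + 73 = 179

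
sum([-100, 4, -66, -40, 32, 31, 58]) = (-100) + 4 + (-66) + (-40) + 32 + 31 + 58
= -81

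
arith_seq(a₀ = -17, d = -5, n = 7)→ a_0 = -17 + 0*-5 = -17
a_1 = -17 + 1*-5 = -22
a_2 = -17 + 2*-5 = -27
...
= [-17, -22, -27, -32, -37, -42, -47]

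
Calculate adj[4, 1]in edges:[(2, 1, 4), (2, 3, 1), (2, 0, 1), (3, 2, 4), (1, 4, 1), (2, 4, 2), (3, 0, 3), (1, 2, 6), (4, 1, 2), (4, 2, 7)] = 2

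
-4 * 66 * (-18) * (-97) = -460944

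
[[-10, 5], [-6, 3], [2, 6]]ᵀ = [[-10, -6, 2], [5, 3, 6]]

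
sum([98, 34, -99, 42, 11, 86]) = 98 + 34 + (-99) + 42 + 11 + 86
= 172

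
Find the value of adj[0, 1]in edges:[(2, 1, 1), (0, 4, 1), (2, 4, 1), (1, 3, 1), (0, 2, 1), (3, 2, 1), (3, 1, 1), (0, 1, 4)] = 4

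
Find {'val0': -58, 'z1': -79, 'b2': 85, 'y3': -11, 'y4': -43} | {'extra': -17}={'val0': -58, 'z1': -79, 'b2': 85, 'y3': -11, 'y4': -43, 'extra': -17}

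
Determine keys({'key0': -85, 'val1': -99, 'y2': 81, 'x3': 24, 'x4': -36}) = ['key0', 'val1', 'y2', 'x3', 'x4']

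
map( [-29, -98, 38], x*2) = -29*2=-58, -98*2=-196, 38*2=76
= [-58, -196, 76]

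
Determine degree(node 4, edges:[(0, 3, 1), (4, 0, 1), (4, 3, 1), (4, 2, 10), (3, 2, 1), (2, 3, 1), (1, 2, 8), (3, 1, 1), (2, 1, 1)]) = 3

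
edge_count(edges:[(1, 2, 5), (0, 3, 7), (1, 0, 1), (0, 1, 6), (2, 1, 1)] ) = 5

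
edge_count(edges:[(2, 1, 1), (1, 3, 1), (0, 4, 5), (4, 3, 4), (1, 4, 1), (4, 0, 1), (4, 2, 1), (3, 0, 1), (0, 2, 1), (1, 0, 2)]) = 10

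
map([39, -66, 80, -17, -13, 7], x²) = [1521, 4356, 6400, 289, 169, 49]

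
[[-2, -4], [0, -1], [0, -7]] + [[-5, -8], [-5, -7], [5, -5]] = [[-7, -12], [-5, -8], [5, -12]]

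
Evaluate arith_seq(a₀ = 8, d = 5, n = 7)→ a_0 = 8 + 0*5 = 8
a_1 = 8 + 1*5 = 13
a_2 = 8 + 2*5 = 18
...
= [8, 13, 18, 23, 28, 33, 38]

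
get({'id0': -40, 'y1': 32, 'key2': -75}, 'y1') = 32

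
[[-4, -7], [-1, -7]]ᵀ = [[-4, -1], [-7, -7]]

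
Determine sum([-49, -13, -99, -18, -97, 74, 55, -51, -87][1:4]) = -130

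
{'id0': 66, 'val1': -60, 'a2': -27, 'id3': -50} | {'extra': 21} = {'id0': 66, 'val1': -60, 'a2': -27, 'id3': -50, 'extra': 21}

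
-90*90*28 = -226800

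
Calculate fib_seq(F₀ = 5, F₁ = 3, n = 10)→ [5, 3, 8, 11, 19, 30, 49, 79, 128, 207]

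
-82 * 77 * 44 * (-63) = 17502408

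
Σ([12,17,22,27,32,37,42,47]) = 12 + 17 + 22 + 27 + 32 + 37 + 42 + 47
= 236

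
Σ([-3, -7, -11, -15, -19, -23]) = -78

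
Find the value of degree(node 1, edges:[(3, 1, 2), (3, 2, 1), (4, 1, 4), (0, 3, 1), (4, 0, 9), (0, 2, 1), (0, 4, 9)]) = 2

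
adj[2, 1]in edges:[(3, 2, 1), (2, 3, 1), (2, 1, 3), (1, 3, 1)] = 3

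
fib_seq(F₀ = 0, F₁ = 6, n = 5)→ [0, 6, 6, 12, 18]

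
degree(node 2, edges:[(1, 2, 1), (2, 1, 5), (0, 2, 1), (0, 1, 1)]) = incident: (1,2), (2,1), (0,2)
= 3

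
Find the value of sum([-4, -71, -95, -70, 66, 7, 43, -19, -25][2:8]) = -68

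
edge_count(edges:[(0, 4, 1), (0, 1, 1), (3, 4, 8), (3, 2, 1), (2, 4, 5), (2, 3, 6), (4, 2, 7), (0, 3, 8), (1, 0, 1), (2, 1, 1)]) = 10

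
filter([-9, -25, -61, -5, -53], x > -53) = keep x where x > -53: -9✓, -25✓, -61✗, -5✓, -53✗
= [-9, -25, -5]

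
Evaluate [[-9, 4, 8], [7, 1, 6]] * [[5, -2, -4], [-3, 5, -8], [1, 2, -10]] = C[0][0] = (-9)*(5) + (4)*(-3) + (8)*(1) = -49
C[0][1] = (-9)*(-2) + (4)*(5) + (8)*(2) = 54
C[0][2] = (-9)*(-4) + (4)*(-8) + (8)*(-10) = -76
C[1][0] = (7)*(5) + (1)*(-3) + (6)*(1) = 38
C[1][1] = (7)*(-2) + (1)*(5) + (6)*(2) = 3
C[1][2] = (7)*(-4) + (1)*(-8) + (6)*(-10) = -96
= [[-49, 54, -76], [38, 3, -96]]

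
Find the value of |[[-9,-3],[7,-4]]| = 57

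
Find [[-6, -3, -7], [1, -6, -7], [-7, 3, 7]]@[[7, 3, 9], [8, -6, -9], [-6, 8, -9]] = [[-24, -56, 36], [1, -17, 126], [-67, 17, -153]]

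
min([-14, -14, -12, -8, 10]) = -14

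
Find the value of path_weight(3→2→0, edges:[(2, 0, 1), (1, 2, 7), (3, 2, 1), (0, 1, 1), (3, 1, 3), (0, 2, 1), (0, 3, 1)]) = w(3→2)=1 + w(2→0)=1
= 2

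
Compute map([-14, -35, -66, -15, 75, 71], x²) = (-14)²=196, (-35)²=1225, (-66)²=4356, (-15)²=225, (75)²=5625, (71)²=5041
= [196, 1225, 4356, 225, 5625, 5041]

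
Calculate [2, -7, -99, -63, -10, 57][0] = 2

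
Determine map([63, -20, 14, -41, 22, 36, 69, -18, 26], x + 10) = [73, -10, 24, -31, 32, 46, 79, -8, 36]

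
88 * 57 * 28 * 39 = 5477472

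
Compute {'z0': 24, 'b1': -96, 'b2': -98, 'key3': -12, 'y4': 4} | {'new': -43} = {'z0': 24, 'b1': -96, 'b2': -98, 'key3': -12, 'y4': 4, 'new': -43}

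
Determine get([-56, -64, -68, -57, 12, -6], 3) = -57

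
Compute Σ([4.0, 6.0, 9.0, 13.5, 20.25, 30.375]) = 83.125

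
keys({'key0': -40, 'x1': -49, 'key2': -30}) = ['key0', 'x1', 'key2']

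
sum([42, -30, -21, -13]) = 42 + (-30) + (-21) + (-13)
= -22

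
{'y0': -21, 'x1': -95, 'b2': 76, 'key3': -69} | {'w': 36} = {'y0': -21, 'x1': -95, 'b2': 76, 'key3': -69, 'w': 36}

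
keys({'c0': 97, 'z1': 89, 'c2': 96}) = ['c0', 'z1', 'c2']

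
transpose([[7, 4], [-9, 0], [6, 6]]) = [[7, -9, 6], [4, 0, 6]]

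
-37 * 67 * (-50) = 123950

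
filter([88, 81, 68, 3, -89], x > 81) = keep x where x > 81: 88✓, 81✗, 68✗, 3✗, -89✗
= [88]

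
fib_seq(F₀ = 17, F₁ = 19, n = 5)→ F_2 = F_1 + F_0 = 36
F_3 = F_2 + F_1 = 55
F_4 = F_3 + F_2 = 91
= [17, 19, 36, 55, 91]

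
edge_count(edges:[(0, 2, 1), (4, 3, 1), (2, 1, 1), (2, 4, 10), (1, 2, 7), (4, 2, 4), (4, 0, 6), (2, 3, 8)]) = 8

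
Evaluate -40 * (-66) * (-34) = -89760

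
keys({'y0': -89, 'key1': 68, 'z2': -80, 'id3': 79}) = ['y0', 'key1', 'z2', 'id3']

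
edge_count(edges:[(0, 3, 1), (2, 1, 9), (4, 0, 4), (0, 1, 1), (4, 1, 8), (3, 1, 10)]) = 6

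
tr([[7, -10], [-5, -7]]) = 0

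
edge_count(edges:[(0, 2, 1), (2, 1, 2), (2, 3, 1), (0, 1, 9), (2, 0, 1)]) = 5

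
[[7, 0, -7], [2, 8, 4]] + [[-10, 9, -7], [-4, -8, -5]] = [[-3, 9, -14], [-2, 0, -1]]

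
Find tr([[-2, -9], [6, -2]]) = diagonal: (-2) + (-2)
= -4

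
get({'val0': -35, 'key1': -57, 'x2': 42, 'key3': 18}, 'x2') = 42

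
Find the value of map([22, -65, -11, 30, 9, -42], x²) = (22)²=484, (-65)²=4225, (-11)²=121, (30)²=900, (9)²=81, (-42)²=1764
= [484, 4225, 121, 900, 81, 1764]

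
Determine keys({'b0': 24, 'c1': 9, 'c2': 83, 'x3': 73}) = ['b0', 'c1', 'c2', 'x3']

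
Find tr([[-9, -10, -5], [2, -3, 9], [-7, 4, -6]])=-18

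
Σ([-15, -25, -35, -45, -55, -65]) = (-15) + (-25) + (-35) + (-45) + (-55) + (-65)
= -240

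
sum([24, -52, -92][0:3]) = -120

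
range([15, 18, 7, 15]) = 11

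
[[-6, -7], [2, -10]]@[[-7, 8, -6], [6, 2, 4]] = [[0, -62, 8], [-74, -4, -52]]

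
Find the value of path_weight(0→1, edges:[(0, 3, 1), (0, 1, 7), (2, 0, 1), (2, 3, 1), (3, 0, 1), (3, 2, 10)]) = 7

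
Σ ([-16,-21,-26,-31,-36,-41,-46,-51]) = -268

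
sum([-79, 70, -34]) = -43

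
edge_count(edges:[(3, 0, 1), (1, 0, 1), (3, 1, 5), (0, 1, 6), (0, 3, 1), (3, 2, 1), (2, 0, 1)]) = 7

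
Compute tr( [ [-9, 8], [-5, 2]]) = -7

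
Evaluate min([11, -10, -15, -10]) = -15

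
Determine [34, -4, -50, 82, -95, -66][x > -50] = [34, -4, 82]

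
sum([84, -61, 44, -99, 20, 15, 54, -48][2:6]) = -20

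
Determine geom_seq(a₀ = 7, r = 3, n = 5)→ [7, 21, 63, 189, 567]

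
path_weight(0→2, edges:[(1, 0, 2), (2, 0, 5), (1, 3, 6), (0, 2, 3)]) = w(0→2)=3
= 3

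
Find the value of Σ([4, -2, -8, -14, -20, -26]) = 4 + (-2) + (-8) + (-14) + (-20) + (-26)
= -66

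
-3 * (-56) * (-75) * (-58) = 730800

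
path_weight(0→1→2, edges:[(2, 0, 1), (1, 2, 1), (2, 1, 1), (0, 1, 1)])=2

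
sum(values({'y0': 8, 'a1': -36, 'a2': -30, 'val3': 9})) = 8 + (-36) + (-30) + 9
= -49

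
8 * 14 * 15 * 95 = 159600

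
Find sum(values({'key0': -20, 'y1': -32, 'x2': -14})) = (-20) + (-32) + (-14)
= -66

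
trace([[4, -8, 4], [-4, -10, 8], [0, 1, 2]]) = diagonal: 4 + (-10) + 2
= -4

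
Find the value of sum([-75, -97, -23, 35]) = (-75) + (-97) + (-23) + 35
= -160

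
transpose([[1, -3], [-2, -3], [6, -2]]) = [[1, -2, 6], [-3, -3, -2]]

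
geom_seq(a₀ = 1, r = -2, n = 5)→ [1, -2, 4, -8, 16]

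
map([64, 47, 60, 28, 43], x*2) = 64*2=128, 47*2=94, 60*2=120, 28*2=56, 43*2=86
= [128, 94, 120, 56, 86]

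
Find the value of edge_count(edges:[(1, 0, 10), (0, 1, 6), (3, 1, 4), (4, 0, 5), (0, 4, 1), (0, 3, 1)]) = 6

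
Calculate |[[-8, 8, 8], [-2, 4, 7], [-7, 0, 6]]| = (1)*(-8)*det([[4, 7], [0, 6]]) + (-1)*(8)*det([[-2, 7], [-7, 6]]) + (1)*(8)*det([[-2, 4], [-7, 0]])
= -192 + -296 + 224
= -264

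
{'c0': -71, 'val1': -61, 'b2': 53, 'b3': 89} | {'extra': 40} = {'c0': -71, 'val1': -61, 'b2': 53, 'b3': 89, 'extra': 40}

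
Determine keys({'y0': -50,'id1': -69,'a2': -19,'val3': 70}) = ['y0', 'id1', 'a2', 'val3']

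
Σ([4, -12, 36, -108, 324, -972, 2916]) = 4 + -12 + 36 + -108 + 324 + -972 + 2916
= 2188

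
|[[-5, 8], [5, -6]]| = -10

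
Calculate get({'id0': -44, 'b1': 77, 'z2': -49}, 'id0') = -44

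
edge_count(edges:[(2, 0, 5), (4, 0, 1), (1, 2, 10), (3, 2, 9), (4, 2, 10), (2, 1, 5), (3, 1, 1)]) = 7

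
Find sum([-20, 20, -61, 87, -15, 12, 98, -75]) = (-20) + 20 + (-61) + 87 + (-15) + 12 + 98 + (-75)
= 46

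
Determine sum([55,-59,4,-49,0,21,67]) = 39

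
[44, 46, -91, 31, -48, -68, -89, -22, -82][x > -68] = keep x where x > -68: 44✓, 46✓, -91✗, 31✓, -48✓, -68✗, -89✗, -22✓, -82✗
= [44, 46, 31, -48, -22]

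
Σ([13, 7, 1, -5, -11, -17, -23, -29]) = -64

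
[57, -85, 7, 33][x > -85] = keep x where x > -85: 57✓, -85✗, 7✓, 33✓
= [57, 7, 33]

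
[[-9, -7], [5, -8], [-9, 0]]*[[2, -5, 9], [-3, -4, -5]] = C[0][0] = (-9)*(2) + (-7)*(-3) = 3
C[0][1] = (-9)*(-5) + (-7)*(-4) = 73
C[0][2] = (-9)*(9) + (-7)*(-5) = -46
C[1][0] = (5)*(2) + (-8)*(-3) = 34
C[1][1] = (5)*(-5) + (-8)*(-4) = 7
C[1][2] = (5)*(9) + (-8)*(-5) = 85
... (3 more cells)
= [[3, 73, -46], [34, 7, 85], [-18, 45, -81]]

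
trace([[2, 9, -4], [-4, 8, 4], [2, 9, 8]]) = 18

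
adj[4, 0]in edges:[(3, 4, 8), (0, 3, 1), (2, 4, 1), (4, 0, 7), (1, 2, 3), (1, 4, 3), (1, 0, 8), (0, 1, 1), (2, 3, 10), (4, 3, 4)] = 7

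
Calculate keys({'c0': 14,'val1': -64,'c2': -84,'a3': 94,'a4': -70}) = ['c0', 'val1', 'c2', 'a3', 'a4']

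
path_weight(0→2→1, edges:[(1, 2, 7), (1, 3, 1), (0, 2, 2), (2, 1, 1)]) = 3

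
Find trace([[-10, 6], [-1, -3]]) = diagonal: (-10) + (-3)
= -13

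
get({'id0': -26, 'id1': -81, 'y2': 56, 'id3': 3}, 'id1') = -81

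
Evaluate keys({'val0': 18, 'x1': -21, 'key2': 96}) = ['val0', 'x1', 'key2']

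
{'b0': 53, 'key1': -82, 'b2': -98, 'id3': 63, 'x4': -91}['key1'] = -82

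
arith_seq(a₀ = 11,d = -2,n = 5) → [11, 9, 7, 5, 3]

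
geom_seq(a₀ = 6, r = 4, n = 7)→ [6, 24, 96, 384, 1536, 6144, 24576]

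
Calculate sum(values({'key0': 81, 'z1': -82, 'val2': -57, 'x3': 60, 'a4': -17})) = 81 + (-82) + (-57) + 60 + (-17)
= -15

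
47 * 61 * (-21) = -60207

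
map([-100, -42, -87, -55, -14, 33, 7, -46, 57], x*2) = -100*2=-200, -42*2=-84, -87*2=-174, -55*2=-110, -14*2=-28, 33*2=66, 7*2=14, -46*2=-92, 57*2=114
= [-200, -84, -174, -110, -28, 66, 14, -92, 114]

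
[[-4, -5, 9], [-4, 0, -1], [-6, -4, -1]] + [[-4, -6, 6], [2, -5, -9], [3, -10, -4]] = [[-8, -11, 15], [-2, -5, -10], [-3, -14, -5]]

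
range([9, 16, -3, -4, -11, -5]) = 27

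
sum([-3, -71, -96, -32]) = -202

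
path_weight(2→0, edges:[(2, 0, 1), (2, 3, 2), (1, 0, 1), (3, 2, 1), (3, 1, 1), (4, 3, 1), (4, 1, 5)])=w(2→0)=1
= 1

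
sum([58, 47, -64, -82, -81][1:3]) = -17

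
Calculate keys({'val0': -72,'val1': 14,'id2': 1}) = ['val0', 'val1', 'id2']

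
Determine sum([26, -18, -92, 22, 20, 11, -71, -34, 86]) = 26 + (-18) + (-92) + 22 + 20 + 11 + (-71) + (-34) + 86
= -50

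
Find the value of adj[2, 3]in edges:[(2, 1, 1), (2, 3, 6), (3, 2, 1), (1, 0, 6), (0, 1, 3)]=6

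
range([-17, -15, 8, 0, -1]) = 25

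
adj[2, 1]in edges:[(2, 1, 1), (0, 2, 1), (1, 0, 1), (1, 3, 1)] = 1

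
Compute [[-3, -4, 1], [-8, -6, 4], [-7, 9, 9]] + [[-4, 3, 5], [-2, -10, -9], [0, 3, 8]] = [[-7, -1, 6], [-10, -16, -5], [-7, 12, 17]]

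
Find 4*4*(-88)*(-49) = 68992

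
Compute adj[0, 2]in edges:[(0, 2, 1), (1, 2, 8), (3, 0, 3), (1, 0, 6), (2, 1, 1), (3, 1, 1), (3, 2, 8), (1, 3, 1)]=1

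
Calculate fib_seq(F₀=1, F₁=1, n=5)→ F_2 = F_1 + F_0 = 2
F_3 = F_2 + F_1 = 3
F_4 = F_3 + F_2 = 5
= [1, 1, 2, 3, 5]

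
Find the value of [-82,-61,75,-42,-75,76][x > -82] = keep x where x > -82: -82✗, -61✓, 75✓, -42✓, -75✓, 76✓
= [-61, 75, -42, -75, 76]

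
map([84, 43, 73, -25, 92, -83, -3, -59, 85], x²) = [7056, 1849, 5329, 625, 8464, 6889, 9, 3481, 7225]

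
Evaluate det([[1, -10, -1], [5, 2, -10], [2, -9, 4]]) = 367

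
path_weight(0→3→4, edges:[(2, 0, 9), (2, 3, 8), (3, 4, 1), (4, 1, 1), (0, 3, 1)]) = w(0→3)=1 + w(3→4)=1
= 2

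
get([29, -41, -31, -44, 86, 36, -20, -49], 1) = -41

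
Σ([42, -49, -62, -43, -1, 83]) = 42 + (-49) + (-62) + (-43) + (-1) + 83
= -30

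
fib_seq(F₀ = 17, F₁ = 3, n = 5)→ [17, 3, 20, 23, 43]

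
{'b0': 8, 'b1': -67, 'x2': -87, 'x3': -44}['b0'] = 8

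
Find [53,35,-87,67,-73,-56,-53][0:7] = [53, 35, -87, 67, -73, -56, -53]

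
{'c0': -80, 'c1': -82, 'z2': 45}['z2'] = 45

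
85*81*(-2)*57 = -784890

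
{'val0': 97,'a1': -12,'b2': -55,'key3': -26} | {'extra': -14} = {'val0': 97, 'a1': -12, 'b2': -55, 'key3': -26, 'extra': -14}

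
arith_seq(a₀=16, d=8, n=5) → [16, 24, 32, 40, 48]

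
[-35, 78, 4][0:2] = [-35, 78]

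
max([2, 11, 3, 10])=11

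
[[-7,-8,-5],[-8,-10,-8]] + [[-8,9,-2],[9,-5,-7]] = [[-15, 1, -7], [1, -15, -15]]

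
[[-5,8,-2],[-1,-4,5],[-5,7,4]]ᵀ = [[-5, -1, -5], [8, -4, 7], [-2, 5, 4]]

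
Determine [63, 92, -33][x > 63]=[92]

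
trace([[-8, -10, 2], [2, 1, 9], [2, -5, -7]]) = -14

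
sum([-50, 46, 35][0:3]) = 31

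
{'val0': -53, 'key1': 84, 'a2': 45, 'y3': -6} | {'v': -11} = {'val0': -53, 'key1': 84, 'a2': 45, 'y3': -6, 'v': -11}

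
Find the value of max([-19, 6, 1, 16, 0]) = 16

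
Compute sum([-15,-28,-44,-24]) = (-15) + (-28) + (-44) + (-24)
= -111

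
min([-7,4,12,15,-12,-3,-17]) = -17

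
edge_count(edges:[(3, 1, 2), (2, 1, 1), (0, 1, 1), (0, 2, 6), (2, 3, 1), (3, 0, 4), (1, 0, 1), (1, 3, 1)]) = 8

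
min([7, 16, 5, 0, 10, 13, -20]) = -20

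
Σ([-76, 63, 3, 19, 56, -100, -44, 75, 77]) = (-76) + 63 + 3 + 19 + 56 + (-100) + (-44) + 75 + 77
= 73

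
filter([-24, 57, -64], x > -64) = keep x where x > -64: -24✓, 57✓, -64✗
= [-24, 57]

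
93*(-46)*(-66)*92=25976016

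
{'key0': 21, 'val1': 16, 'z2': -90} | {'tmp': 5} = {'key0': 21, 'val1': 16, 'z2': -90, 'tmp': 5}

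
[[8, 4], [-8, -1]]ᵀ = [[8, -8], [4, -1]]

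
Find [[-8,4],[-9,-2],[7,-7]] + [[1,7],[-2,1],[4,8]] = [[-7, 11], [-11, -1], [11, 1]]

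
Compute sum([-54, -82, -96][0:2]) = slice → [-54, -82]
(-54) + (-82)
= -136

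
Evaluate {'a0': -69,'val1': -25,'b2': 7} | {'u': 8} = {'a0': -69, 'val1': -25, 'b2': 7, 'u': 8}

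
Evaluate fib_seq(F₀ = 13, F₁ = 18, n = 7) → [13, 18, 31, 49, 80, 129, 209]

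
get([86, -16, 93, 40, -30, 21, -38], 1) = -16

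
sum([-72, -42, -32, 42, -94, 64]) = (-72) + (-42) + (-32) + 42 + (-94) + 64
= -134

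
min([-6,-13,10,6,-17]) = -17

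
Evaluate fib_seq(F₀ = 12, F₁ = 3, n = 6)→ F_2 = F_1 + F_0 = 15
F_3 = F_2 + F_1 = 18
F_4 = F_3 + F_2 = 33
...
= [12, 3, 15, 18, 33, 51]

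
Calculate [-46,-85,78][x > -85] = [-46, 78]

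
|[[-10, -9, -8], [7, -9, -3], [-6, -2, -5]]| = (1)*(-10)*det([[-9, -3], [-2, -5]]) + (-1)*(-9)*det([[7, -3], [-6, -5]]) + (1)*(-8)*det([[7, -9], [-6, -2]])
= -390 + -477 + 544
= -323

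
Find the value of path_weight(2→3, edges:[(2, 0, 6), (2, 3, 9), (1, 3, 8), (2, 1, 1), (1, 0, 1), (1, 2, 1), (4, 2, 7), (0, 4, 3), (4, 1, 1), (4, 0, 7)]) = 9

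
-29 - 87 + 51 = -65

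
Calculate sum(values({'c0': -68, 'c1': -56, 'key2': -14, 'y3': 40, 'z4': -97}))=(-68) + (-56) + (-14) + 40 + (-97)
= -195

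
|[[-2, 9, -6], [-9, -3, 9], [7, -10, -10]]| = (1)*(-2)*det([[-3, 9], [-10, -10]]) + (-1)*(9)*det([[-9, 9], [7, -10]]) + (1)*(-6)*det([[-9, -3], [7, -10]])
= -240 + -243 + -666
= -1149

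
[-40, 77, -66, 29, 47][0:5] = [-40, 77, -66, 29, 47]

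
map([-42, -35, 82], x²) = (-42)²=1764, (-35)²=1225, (82)²=6724
= [1764, 1225, 6724]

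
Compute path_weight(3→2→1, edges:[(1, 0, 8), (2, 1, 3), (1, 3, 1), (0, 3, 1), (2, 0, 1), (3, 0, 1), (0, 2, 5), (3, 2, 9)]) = 12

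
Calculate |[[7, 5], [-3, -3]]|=(7)*(-3) - (5)*(-3)
= -6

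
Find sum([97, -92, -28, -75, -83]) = 97 + (-92) + (-28) + (-75) + (-83)
= -181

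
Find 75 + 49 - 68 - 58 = -2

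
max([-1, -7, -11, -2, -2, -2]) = -1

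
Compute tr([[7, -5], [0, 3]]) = diagonal: 7 + 3
= 10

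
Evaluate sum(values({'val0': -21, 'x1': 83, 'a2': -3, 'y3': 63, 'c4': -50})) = 72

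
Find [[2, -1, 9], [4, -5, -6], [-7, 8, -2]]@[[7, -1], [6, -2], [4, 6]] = C[0][0] = (2)*(7) + (-1)*(6) + (9)*(4) = 44
C[0][1] = (2)*(-1) + (-1)*(-2) + (9)*(6) = 54
C[1][0] = (4)*(7) + (-5)*(6) + (-6)*(4) = -26
C[1][1] = (4)*(-1) + (-5)*(-2) + (-6)*(6) = -30
C[2][0] = (-7)*(7) + (8)*(6) + (-2)*(4) = -9
C[2][1] = (-7)*(-1) + (8)*(-2) + (-2)*(6) = -21
= [[44, 54], [-26, -30], [-9, -21]]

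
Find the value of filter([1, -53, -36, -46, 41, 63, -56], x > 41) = keep x where x > 41: 1✗, -53✗, -36✗, -46✗, 41✗, 63✓, -56✗
= [63]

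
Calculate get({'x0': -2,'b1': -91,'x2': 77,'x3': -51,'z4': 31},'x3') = -51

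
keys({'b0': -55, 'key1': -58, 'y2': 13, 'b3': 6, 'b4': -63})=['b0', 'key1', 'y2', 'b3', 'b4']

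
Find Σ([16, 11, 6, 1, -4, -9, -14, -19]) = 16 + 11 + 6 + 1 + (-4) + (-9) + (-14) + (-19)
= -12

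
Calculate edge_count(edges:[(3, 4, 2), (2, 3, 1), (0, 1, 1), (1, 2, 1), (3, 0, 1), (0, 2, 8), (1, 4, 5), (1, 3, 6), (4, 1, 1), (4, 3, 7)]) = 10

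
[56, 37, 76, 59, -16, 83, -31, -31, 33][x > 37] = keep x where x > 37: 56✓, 37✗, 76✓, 59✓, -16✗, 83✓, -31✗, -31✗, 33✗
= [56, 76, 59, 83]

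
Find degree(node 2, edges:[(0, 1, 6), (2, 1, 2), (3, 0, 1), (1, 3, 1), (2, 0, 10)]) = 2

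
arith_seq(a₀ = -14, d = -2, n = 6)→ [-14, -16, -18, -20, -22, -24]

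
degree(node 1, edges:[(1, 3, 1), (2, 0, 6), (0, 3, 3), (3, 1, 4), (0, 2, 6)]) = incident: (1,3), (3,1)
= 2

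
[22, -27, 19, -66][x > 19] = [22]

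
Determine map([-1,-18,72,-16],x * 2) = -1*2=-2, -18*2=-36, 72*2=144, -16*2=-32
= [-2, -36, 144, -32]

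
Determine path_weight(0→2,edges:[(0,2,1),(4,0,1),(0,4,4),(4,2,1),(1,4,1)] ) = 1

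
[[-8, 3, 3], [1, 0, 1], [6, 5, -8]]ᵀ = [[-8, 1, 6], [3, 0, 5], [3, 1, -8]]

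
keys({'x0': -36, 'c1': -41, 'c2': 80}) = ['x0', 'c1', 'c2']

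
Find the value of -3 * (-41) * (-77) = -9471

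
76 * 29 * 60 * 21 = 2777040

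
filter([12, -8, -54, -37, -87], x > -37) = keep x where x > -37: 12✓, -8✓, -54✗, -37✗, -87✗
= [12, -8]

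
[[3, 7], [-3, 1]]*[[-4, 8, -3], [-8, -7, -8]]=C[0][0] = (3)*(-4) + (7)*(-8) = -68
C[0][1] = (3)*(8) + (7)*(-7) = -25
C[0][2] = (3)*(-3) + (7)*(-8) = -65
C[1][0] = (-3)*(-4) + (1)*(-8) = 4
C[1][1] = (-3)*(8) + (1)*(-7) = -31
C[1][2] = (-3)*(-3) + (1)*(-8) = 1
= [[-68, -25, -65], [4, -31, 1]]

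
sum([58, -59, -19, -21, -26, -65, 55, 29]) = 58 + (-59) + (-19) + (-21) + (-26) + (-65) + 55 + 29
= -48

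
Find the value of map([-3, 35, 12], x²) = [9, 1225, 144]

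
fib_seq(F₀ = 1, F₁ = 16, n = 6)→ [1, 16, 17, 33, 50, 83]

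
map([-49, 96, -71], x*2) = -49*2=-98, 96*2=192, -71*2=-142
= [-98, 192, -142]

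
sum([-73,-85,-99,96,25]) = -136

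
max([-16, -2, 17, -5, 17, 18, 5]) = 18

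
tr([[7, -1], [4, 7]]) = 14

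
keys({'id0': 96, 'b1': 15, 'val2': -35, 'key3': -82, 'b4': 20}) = ['id0', 'b1', 'val2', 'key3', 'b4']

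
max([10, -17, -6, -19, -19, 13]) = 13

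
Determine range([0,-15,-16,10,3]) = 26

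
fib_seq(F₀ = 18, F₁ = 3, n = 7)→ F_2 = F_1 + F_0 = 21
F_3 = F_2 + F_1 = 24
F_4 = F_3 + F_2 = 45
...
= [18, 3, 21, 24, 45, 69, 114]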